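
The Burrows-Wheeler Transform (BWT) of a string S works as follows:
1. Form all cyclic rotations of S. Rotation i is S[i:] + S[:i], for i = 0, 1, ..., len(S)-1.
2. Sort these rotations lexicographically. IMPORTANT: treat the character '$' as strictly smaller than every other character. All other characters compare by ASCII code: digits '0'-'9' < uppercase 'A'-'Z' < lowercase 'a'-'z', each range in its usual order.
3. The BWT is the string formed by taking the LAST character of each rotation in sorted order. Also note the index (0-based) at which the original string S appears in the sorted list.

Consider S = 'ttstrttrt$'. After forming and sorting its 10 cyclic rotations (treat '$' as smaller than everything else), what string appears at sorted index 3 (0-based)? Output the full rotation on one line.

All 10 rotations (rotation i = S[i:]+S[:i]):
  rot[0] = ttstrttrt$
  rot[1] = tstrttrt$t
  rot[2] = strttrt$tt
  rot[3] = trttrt$tts
  rot[4] = rttrt$ttst
  rot[5] = ttrt$ttstr
  rot[6] = trt$ttstrt
  rot[7] = rt$ttstrtt
  rot[8] = t$ttstrttr
  rot[9] = $ttstrttrt
Sorted (with $ < everything):
  sorted[0] = $ttstrttrt
  sorted[1] = rt$ttstrtt
  sorted[2] = rttrt$ttst
  sorted[3] = strttrt$tt
  sorted[4] = t$ttstrttr
  sorted[5] = trt$ttstrt
  sorted[6] = trttrt$tts
  sorted[7] = tstrttrt$t
  sorted[8] = ttrt$ttstr
  sorted[9] = ttstrttrt$
sorted[3] = strttrt$tt

Answer: strttrt$tt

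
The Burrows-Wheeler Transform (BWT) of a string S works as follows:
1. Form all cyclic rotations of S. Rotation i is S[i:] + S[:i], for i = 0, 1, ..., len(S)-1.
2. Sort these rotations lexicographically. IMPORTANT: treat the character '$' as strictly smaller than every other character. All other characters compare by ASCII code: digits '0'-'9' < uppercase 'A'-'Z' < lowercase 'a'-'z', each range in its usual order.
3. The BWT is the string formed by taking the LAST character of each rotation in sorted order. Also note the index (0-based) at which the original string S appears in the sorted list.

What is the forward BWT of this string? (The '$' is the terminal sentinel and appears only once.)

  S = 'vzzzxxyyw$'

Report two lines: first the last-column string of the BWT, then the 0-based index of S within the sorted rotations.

Answer: w$yzxyxzzv
1

Derivation:
All 10 rotations (rotation i = S[i:]+S[:i]):
  rot[0] = vzzzxxyyw$
  rot[1] = zzzxxyyw$v
  rot[2] = zzxxyyw$vz
  rot[3] = zxxyyw$vzz
  rot[4] = xxyyw$vzzz
  rot[5] = xyyw$vzzzx
  rot[6] = yyw$vzzzxx
  rot[7] = yw$vzzzxxy
  rot[8] = w$vzzzxxyy
  rot[9] = $vzzzxxyyw
Sorted (with $ < everything):
  sorted[0] = $vzzzxxyyw  (last char: 'w')
  sorted[1] = vzzzxxyyw$  (last char: '$')
  sorted[2] = w$vzzzxxyy  (last char: 'y')
  sorted[3] = xxyyw$vzzz  (last char: 'z')
  sorted[4] = xyyw$vzzzx  (last char: 'x')
  sorted[5] = yw$vzzzxxy  (last char: 'y')
  sorted[6] = yyw$vzzzxx  (last char: 'x')
  sorted[7] = zxxyyw$vzz  (last char: 'z')
  sorted[8] = zzxxyyw$vz  (last char: 'z')
  sorted[9] = zzzxxyyw$v  (last char: 'v')
Last column: w$yzxyxzzv
Original string S is at sorted index 1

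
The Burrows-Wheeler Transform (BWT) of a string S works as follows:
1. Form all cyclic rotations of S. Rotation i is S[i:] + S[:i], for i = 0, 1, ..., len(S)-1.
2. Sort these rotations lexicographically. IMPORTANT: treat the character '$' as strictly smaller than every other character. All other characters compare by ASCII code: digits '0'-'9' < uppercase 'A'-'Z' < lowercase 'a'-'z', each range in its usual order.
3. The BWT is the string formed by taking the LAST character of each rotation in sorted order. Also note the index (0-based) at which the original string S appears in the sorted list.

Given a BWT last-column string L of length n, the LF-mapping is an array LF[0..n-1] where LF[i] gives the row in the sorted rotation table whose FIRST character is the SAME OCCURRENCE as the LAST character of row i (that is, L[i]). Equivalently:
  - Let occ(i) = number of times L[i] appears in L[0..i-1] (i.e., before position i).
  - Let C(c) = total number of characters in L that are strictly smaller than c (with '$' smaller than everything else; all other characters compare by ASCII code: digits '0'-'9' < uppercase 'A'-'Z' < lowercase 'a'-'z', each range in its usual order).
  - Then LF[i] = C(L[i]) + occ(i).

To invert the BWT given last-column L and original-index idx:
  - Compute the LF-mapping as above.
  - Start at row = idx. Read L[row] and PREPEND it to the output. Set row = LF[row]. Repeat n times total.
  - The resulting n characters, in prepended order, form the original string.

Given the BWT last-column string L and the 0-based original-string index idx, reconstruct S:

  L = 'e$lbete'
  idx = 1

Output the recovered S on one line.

Answer: beetle$

Derivation:
LF mapping: 2 0 5 1 3 6 4
Walk LF starting at row 1, prepending L[row]:
  step 1: row=1, L[1]='$', prepend. Next row=LF[1]=0
  step 2: row=0, L[0]='e', prepend. Next row=LF[0]=2
  step 3: row=2, L[2]='l', prepend. Next row=LF[2]=5
  step 4: row=5, L[5]='t', prepend. Next row=LF[5]=6
  step 5: row=6, L[6]='e', prepend. Next row=LF[6]=4
  step 6: row=4, L[4]='e', prepend. Next row=LF[4]=3
  step 7: row=3, L[3]='b', prepend. Next row=LF[3]=1
Reversed output: beetle$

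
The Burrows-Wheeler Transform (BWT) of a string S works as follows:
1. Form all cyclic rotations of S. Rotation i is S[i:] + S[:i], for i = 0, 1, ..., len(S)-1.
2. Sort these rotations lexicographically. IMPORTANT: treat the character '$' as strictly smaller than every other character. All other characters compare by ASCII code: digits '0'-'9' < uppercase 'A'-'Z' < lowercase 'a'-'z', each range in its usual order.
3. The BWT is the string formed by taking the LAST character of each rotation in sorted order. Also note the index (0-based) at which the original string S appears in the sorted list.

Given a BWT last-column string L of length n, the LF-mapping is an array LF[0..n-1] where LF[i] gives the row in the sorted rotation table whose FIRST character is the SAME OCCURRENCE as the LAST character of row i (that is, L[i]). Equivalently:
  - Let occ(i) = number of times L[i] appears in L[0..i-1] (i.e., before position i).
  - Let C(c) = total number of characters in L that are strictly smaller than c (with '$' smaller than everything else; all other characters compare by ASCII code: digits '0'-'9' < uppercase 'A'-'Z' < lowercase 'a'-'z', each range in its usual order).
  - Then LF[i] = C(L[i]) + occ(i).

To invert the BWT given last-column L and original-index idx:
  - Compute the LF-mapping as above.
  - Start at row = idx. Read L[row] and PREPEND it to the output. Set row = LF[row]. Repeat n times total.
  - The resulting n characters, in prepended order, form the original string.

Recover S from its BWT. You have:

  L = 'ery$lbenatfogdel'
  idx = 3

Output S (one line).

Answer: dragonflybeetle$

Derivation:
LF mapping: 4 13 15 0 9 2 5 11 1 14 7 12 8 3 6 10
Walk LF starting at row 3, prepending L[row]:
  step 1: row=3, L[3]='$', prepend. Next row=LF[3]=0
  step 2: row=0, L[0]='e', prepend. Next row=LF[0]=4
  step 3: row=4, L[4]='l', prepend. Next row=LF[4]=9
  step 4: row=9, L[9]='t', prepend. Next row=LF[9]=14
  step 5: row=14, L[14]='e', prepend. Next row=LF[14]=6
  step 6: row=6, L[6]='e', prepend. Next row=LF[6]=5
  step 7: row=5, L[5]='b', prepend. Next row=LF[5]=2
  step 8: row=2, L[2]='y', prepend. Next row=LF[2]=15
  step 9: row=15, L[15]='l', prepend. Next row=LF[15]=10
  step 10: row=10, L[10]='f', prepend. Next row=LF[10]=7
  step 11: row=7, L[7]='n', prepend. Next row=LF[7]=11
  step 12: row=11, L[11]='o', prepend. Next row=LF[11]=12
  step 13: row=12, L[12]='g', prepend. Next row=LF[12]=8
  step 14: row=8, L[8]='a', prepend. Next row=LF[8]=1
  step 15: row=1, L[1]='r', prepend. Next row=LF[1]=13
  step 16: row=13, L[13]='d', prepend. Next row=LF[13]=3
Reversed output: dragonflybeetle$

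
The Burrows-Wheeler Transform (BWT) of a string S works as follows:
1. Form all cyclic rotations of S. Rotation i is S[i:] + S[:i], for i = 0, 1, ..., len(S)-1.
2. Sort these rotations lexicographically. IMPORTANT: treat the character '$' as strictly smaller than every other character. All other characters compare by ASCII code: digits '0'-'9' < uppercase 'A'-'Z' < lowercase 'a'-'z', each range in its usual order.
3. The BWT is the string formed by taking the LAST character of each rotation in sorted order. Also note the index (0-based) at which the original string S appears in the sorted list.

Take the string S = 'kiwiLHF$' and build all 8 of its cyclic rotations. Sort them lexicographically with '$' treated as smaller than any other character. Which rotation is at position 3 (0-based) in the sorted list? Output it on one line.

Answer: LHF$kiwi

Derivation:
All 8 rotations (rotation i = S[i:]+S[:i]):
  rot[0] = kiwiLHF$
  rot[1] = iwiLHF$k
  rot[2] = wiLHF$ki
  rot[3] = iLHF$kiw
  rot[4] = LHF$kiwi
  rot[5] = HF$kiwiL
  rot[6] = F$kiwiLH
  rot[7] = $kiwiLHF
Sorted (with $ < everything):
  sorted[0] = $kiwiLHF
  sorted[1] = F$kiwiLH
  sorted[2] = HF$kiwiL
  sorted[3] = LHF$kiwi
  sorted[4] = iLHF$kiw
  sorted[5] = iwiLHF$k
  sorted[6] = kiwiLHF$
  sorted[7] = wiLHF$ki
sorted[3] = LHF$kiwi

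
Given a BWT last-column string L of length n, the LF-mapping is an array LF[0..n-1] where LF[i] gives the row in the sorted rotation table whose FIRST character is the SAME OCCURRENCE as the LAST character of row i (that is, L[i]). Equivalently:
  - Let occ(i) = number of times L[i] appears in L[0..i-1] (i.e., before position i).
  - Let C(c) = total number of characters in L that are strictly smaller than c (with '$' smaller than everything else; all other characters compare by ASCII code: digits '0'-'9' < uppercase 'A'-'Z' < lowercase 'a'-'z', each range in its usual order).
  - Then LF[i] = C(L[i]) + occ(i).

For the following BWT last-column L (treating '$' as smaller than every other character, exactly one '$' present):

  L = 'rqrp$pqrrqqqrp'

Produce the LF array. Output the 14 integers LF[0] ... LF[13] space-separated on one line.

Answer: 9 4 10 1 0 2 5 11 12 6 7 8 13 3

Derivation:
Char counts: '$':1, 'p':3, 'q':5, 'r':5
C (first-col start): C('$')=0, C('p')=1, C('q')=4, C('r')=9
L[0]='r': occ=0, LF[0]=C('r')+0=9+0=9
L[1]='q': occ=0, LF[1]=C('q')+0=4+0=4
L[2]='r': occ=1, LF[2]=C('r')+1=9+1=10
L[3]='p': occ=0, LF[3]=C('p')+0=1+0=1
L[4]='$': occ=0, LF[4]=C('$')+0=0+0=0
L[5]='p': occ=1, LF[5]=C('p')+1=1+1=2
L[6]='q': occ=1, LF[6]=C('q')+1=4+1=5
L[7]='r': occ=2, LF[7]=C('r')+2=9+2=11
L[8]='r': occ=3, LF[8]=C('r')+3=9+3=12
L[9]='q': occ=2, LF[9]=C('q')+2=4+2=6
L[10]='q': occ=3, LF[10]=C('q')+3=4+3=7
L[11]='q': occ=4, LF[11]=C('q')+4=4+4=8
L[12]='r': occ=4, LF[12]=C('r')+4=9+4=13
L[13]='p': occ=2, LF[13]=C('p')+2=1+2=3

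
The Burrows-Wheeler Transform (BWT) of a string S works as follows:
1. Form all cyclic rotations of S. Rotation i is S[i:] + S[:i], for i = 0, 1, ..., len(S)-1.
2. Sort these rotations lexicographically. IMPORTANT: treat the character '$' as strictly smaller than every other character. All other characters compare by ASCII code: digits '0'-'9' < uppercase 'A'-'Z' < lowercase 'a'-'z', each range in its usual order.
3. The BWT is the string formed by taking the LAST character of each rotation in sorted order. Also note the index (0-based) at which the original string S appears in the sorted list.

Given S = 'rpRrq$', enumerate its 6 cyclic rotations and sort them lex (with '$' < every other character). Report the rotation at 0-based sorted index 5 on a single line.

Answer: rq$rpR

Derivation:
All 6 rotations (rotation i = S[i:]+S[:i]):
  rot[0] = rpRrq$
  rot[1] = pRrq$r
  rot[2] = Rrq$rp
  rot[3] = rq$rpR
  rot[4] = q$rpRr
  rot[5] = $rpRrq
Sorted (with $ < everything):
  sorted[0] = $rpRrq
  sorted[1] = Rrq$rp
  sorted[2] = pRrq$r
  sorted[3] = q$rpRr
  sorted[4] = rpRrq$
  sorted[5] = rq$rpR
sorted[5] = rq$rpR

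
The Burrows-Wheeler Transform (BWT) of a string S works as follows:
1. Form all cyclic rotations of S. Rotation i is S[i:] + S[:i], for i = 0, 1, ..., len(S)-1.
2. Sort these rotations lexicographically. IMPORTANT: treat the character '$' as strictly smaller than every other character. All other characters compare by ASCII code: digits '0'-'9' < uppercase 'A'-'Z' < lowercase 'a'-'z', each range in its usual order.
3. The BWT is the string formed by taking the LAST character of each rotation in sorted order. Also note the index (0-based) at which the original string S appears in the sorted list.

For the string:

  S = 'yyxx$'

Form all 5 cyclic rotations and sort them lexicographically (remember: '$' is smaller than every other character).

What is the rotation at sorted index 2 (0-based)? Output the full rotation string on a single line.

All 5 rotations (rotation i = S[i:]+S[:i]):
  rot[0] = yyxx$
  rot[1] = yxx$y
  rot[2] = xx$yy
  rot[3] = x$yyx
  rot[4] = $yyxx
Sorted (with $ < everything):
  sorted[0] = $yyxx
  sorted[1] = x$yyx
  sorted[2] = xx$yy
  sorted[3] = yxx$y
  sorted[4] = yyxx$
sorted[2] = xx$yy

Answer: xx$yy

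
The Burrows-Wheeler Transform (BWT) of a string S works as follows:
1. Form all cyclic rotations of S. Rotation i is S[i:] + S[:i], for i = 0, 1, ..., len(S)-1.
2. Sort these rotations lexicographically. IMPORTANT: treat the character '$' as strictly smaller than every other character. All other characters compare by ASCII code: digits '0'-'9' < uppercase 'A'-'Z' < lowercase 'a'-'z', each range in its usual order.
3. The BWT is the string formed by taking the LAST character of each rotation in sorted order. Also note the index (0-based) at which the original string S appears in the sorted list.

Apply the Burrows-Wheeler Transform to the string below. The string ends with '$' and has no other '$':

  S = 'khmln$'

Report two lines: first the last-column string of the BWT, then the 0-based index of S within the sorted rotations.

Answer: nk$mhl
2

Derivation:
All 6 rotations (rotation i = S[i:]+S[:i]):
  rot[0] = khmln$
  rot[1] = hmln$k
  rot[2] = mln$kh
  rot[3] = ln$khm
  rot[4] = n$khml
  rot[5] = $khmln
Sorted (with $ < everything):
  sorted[0] = $khmln  (last char: 'n')
  sorted[1] = hmln$k  (last char: 'k')
  sorted[2] = khmln$  (last char: '$')
  sorted[3] = ln$khm  (last char: 'm')
  sorted[4] = mln$kh  (last char: 'h')
  sorted[5] = n$khml  (last char: 'l')
Last column: nk$mhl
Original string S is at sorted index 2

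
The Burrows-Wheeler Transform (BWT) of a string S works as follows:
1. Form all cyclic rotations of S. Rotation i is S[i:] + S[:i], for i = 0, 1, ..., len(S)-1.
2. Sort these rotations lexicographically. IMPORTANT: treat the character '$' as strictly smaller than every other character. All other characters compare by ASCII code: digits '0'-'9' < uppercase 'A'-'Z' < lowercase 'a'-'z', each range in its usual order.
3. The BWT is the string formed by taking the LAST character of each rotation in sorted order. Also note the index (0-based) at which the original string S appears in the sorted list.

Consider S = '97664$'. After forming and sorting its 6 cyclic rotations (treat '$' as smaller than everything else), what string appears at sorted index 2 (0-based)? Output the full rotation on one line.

Answer: 64$976

Derivation:
All 6 rotations (rotation i = S[i:]+S[:i]):
  rot[0] = 97664$
  rot[1] = 7664$9
  rot[2] = 664$97
  rot[3] = 64$976
  rot[4] = 4$9766
  rot[5] = $97664
Sorted (with $ < everything):
  sorted[0] = $97664
  sorted[1] = 4$9766
  sorted[2] = 64$976
  sorted[3] = 664$97
  sorted[4] = 7664$9
  sorted[5] = 97664$
sorted[2] = 64$976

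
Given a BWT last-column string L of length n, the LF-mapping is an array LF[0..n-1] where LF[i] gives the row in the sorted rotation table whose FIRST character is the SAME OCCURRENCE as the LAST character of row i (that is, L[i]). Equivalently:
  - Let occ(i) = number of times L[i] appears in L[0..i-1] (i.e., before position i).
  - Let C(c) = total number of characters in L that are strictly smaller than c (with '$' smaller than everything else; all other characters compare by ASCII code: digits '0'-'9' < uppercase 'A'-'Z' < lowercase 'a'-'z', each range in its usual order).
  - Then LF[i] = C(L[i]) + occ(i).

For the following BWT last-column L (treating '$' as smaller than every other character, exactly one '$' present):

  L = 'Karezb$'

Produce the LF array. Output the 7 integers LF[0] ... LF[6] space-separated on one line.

Char counts: '$':1, 'K':1, 'a':1, 'b':1, 'e':1, 'r':1, 'z':1
C (first-col start): C('$')=0, C('K')=1, C('a')=2, C('b')=3, C('e')=4, C('r')=5, C('z')=6
L[0]='K': occ=0, LF[0]=C('K')+0=1+0=1
L[1]='a': occ=0, LF[1]=C('a')+0=2+0=2
L[2]='r': occ=0, LF[2]=C('r')+0=5+0=5
L[3]='e': occ=0, LF[3]=C('e')+0=4+0=4
L[4]='z': occ=0, LF[4]=C('z')+0=6+0=6
L[5]='b': occ=0, LF[5]=C('b')+0=3+0=3
L[6]='$': occ=0, LF[6]=C('$')+0=0+0=0

Answer: 1 2 5 4 6 3 0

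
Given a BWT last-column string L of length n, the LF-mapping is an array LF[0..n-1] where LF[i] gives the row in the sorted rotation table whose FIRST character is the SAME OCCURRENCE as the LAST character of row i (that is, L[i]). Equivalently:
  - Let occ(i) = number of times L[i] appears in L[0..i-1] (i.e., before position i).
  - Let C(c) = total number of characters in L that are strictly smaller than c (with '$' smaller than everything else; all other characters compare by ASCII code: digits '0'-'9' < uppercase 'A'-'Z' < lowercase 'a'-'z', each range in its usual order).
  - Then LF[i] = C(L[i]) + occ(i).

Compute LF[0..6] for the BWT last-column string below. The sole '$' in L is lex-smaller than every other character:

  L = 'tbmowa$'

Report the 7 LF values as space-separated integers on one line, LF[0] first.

Answer: 5 2 3 4 6 1 0

Derivation:
Char counts: '$':1, 'a':1, 'b':1, 'm':1, 'o':1, 't':1, 'w':1
C (first-col start): C('$')=0, C('a')=1, C('b')=2, C('m')=3, C('o')=4, C('t')=5, C('w')=6
L[0]='t': occ=0, LF[0]=C('t')+0=5+0=5
L[1]='b': occ=0, LF[1]=C('b')+0=2+0=2
L[2]='m': occ=0, LF[2]=C('m')+0=3+0=3
L[3]='o': occ=0, LF[3]=C('o')+0=4+0=4
L[4]='w': occ=0, LF[4]=C('w')+0=6+0=6
L[5]='a': occ=0, LF[5]=C('a')+0=1+0=1
L[6]='$': occ=0, LF[6]=C('$')+0=0+0=0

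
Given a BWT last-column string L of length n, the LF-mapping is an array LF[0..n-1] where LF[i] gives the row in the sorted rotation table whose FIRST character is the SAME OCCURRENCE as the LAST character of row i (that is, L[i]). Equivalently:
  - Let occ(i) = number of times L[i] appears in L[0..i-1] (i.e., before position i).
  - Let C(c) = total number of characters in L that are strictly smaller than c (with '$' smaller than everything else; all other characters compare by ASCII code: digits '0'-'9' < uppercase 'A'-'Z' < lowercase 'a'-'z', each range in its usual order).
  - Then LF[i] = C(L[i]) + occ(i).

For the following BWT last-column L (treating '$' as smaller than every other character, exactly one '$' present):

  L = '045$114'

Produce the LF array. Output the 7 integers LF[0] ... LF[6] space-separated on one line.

Answer: 1 4 6 0 2 3 5

Derivation:
Char counts: '$':1, '0':1, '1':2, '4':2, '5':1
C (first-col start): C('$')=0, C('0')=1, C('1')=2, C('4')=4, C('5')=6
L[0]='0': occ=0, LF[0]=C('0')+0=1+0=1
L[1]='4': occ=0, LF[1]=C('4')+0=4+0=4
L[2]='5': occ=0, LF[2]=C('5')+0=6+0=6
L[3]='$': occ=0, LF[3]=C('$')+0=0+0=0
L[4]='1': occ=0, LF[4]=C('1')+0=2+0=2
L[5]='1': occ=1, LF[5]=C('1')+1=2+1=3
L[6]='4': occ=1, LF[6]=C('4')+1=4+1=5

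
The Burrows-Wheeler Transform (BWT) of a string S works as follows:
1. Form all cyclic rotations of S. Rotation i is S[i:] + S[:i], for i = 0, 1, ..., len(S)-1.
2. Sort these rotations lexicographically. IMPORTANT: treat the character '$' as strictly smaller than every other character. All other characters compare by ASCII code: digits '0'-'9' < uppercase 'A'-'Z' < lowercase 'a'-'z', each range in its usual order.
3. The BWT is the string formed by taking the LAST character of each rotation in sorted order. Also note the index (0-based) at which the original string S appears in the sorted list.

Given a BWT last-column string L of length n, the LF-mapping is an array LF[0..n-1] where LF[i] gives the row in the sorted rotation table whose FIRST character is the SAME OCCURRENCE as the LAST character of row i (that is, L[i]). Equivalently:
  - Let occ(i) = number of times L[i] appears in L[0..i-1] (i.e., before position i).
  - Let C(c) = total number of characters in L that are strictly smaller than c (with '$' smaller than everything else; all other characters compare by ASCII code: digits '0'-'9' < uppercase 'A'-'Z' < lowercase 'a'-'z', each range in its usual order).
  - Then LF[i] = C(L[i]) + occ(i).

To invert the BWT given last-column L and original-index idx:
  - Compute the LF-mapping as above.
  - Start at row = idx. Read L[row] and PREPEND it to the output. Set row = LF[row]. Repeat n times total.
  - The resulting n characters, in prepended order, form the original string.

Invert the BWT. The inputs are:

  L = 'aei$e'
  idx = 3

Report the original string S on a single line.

LF mapping: 1 2 4 0 3
Walk LF starting at row 3, prepending L[row]:
  step 1: row=3, L[3]='$', prepend. Next row=LF[3]=0
  step 2: row=0, L[0]='a', prepend. Next row=LF[0]=1
  step 3: row=1, L[1]='e', prepend. Next row=LF[1]=2
  step 4: row=2, L[2]='i', prepend. Next row=LF[2]=4
  step 5: row=4, L[4]='e', prepend. Next row=LF[4]=3
Reversed output: eiea$

Answer: eiea$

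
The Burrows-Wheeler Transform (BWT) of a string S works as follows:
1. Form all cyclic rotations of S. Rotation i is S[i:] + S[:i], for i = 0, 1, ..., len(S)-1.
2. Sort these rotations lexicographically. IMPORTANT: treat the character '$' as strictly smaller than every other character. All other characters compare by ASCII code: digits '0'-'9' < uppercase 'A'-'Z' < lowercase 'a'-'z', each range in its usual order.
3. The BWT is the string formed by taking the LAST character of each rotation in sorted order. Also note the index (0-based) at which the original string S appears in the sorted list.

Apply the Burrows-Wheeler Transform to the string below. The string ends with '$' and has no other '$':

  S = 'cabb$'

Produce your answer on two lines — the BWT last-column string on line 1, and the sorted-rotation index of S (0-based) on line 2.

All 5 rotations (rotation i = S[i:]+S[:i]):
  rot[0] = cabb$
  rot[1] = abb$c
  rot[2] = bb$ca
  rot[3] = b$cab
  rot[4] = $cabb
Sorted (with $ < everything):
  sorted[0] = $cabb  (last char: 'b')
  sorted[1] = abb$c  (last char: 'c')
  sorted[2] = b$cab  (last char: 'b')
  sorted[3] = bb$ca  (last char: 'a')
  sorted[4] = cabb$  (last char: '$')
Last column: bcba$
Original string S is at sorted index 4

Answer: bcba$
4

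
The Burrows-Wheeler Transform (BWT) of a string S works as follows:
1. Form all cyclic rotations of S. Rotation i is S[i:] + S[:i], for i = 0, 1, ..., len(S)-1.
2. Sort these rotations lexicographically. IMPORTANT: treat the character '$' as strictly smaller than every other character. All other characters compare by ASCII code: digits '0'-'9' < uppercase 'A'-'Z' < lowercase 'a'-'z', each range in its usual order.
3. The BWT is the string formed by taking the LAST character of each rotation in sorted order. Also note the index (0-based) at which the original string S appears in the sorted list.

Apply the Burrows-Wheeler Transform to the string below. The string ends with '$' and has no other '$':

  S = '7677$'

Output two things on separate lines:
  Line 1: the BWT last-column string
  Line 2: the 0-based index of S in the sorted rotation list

All 5 rotations (rotation i = S[i:]+S[:i]):
  rot[0] = 7677$
  rot[1] = 677$7
  rot[2] = 77$76
  rot[3] = 7$767
  rot[4] = $7677
Sorted (with $ < everything):
  sorted[0] = $7677  (last char: '7')
  sorted[1] = 677$7  (last char: '7')
  sorted[2] = 7$767  (last char: '7')
  sorted[3] = 7677$  (last char: '$')
  sorted[4] = 77$76  (last char: '6')
Last column: 777$6
Original string S is at sorted index 3

Answer: 777$6
3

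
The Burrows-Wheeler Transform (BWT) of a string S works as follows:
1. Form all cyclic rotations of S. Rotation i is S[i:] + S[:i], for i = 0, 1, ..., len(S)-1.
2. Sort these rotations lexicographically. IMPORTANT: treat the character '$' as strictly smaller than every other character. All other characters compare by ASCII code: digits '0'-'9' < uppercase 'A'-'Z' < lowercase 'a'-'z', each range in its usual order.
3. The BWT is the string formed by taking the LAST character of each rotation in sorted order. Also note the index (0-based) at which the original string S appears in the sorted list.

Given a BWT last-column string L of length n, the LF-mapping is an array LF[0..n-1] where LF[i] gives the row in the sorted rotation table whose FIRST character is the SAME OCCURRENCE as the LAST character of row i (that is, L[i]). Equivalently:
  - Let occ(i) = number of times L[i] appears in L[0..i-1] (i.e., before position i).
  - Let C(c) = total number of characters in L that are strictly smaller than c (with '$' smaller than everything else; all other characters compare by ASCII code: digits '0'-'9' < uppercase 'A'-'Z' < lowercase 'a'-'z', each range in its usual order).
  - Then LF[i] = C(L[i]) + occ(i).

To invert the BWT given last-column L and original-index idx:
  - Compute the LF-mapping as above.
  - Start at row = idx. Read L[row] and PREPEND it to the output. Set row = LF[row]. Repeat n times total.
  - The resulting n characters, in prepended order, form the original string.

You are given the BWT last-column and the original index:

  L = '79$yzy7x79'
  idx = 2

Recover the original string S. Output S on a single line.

LF mapping: 1 4 0 7 9 8 2 6 3 5
Walk LF starting at row 2, prepending L[row]:
  step 1: row=2, L[2]='$', prepend. Next row=LF[2]=0
  step 2: row=0, L[0]='7', prepend. Next row=LF[0]=1
  step 3: row=1, L[1]='9', prepend. Next row=LF[1]=4
  step 4: row=4, L[4]='z', prepend. Next row=LF[4]=9
  step 5: row=9, L[9]='9', prepend. Next row=LF[9]=5
  step 6: row=5, L[5]='y', prepend. Next row=LF[5]=8
  step 7: row=8, L[8]='7', prepend. Next row=LF[8]=3
  step 8: row=3, L[3]='y', prepend. Next row=LF[3]=7
  step 9: row=7, L[7]='x', prepend. Next row=LF[7]=6
  step 10: row=6, L[6]='7', prepend. Next row=LF[6]=2
Reversed output: 7xy7y9z97$

Answer: 7xy7y9z97$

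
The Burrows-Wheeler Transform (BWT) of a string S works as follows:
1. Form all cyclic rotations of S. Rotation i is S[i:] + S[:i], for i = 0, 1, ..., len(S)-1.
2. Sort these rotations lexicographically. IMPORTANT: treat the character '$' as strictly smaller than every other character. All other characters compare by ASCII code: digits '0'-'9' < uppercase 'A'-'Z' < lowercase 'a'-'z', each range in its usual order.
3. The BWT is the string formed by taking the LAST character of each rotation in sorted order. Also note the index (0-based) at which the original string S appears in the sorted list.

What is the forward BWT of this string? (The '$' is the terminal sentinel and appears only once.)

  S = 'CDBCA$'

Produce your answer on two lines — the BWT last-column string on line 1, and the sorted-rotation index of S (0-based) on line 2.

All 6 rotations (rotation i = S[i:]+S[:i]):
  rot[0] = CDBCA$
  rot[1] = DBCA$C
  rot[2] = BCA$CD
  rot[3] = CA$CDB
  rot[4] = A$CDBC
  rot[5] = $CDBCA
Sorted (with $ < everything):
  sorted[0] = $CDBCA  (last char: 'A')
  sorted[1] = A$CDBC  (last char: 'C')
  sorted[2] = BCA$CD  (last char: 'D')
  sorted[3] = CA$CDB  (last char: 'B')
  sorted[4] = CDBCA$  (last char: '$')
  sorted[5] = DBCA$C  (last char: 'C')
Last column: ACDB$C
Original string S is at sorted index 4

Answer: ACDB$C
4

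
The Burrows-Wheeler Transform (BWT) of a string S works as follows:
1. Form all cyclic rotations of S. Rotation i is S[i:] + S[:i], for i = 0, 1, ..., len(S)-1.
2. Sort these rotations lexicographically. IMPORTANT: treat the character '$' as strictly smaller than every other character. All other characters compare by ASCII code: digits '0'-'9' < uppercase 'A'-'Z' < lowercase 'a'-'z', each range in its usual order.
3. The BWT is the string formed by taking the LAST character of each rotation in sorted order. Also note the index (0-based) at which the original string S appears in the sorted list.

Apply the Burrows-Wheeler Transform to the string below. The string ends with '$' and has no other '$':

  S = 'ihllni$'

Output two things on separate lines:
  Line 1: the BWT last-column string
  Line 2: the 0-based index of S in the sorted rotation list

All 7 rotations (rotation i = S[i:]+S[:i]):
  rot[0] = ihllni$
  rot[1] = hllni$i
  rot[2] = llni$ih
  rot[3] = lni$ihl
  rot[4] = ni$ihll
  rot[5] = i$ihlln
  rot[6] = $ihllni
Sorted (with $ < everything):
  sorted[0] = $ihllni  (last char: 'i')
  sorted[1] = hllni$i  (last char: 'i')
  sorted[2] = i$ihlln  (last char: 'n')
  sorted[3] = ihllni$  (last char: '$')
  sorted[4] = llni$ih  (last char: 'h')
  sorted[5] = lni$ihl  (last char: 'l')
  sorted[6] = ni$ihll  (last char: 'l')
Last column: iin$hll
Original string S is at sorted index 3

Answer: iin$hll
3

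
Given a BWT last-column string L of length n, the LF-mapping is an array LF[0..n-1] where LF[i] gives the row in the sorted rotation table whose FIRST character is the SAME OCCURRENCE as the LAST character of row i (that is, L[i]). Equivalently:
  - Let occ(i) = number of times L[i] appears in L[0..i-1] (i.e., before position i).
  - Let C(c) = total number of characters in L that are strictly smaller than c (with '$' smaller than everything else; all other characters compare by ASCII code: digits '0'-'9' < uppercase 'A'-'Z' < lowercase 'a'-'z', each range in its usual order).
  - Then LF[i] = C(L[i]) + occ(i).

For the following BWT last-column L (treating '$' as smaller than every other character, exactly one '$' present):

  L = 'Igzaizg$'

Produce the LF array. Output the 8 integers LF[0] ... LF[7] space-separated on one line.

Char counts: '$':1, 'I':1, 'a':1, 'g':2, 'i':1, 'z':2
C (first-col start): C('$')=0, C('I')=1, C('a')=2, C('g')=3, C('i')=5, C('z')=6
L[0]='I': occ=0, LF[0]=C('I')+0=1+0=1
L[1]='g': occ=0, LF[1]=C('g')+0=3+0=3
L[2]='z': occ=0, LF[2]=C('z')+0=6+0=6
L[3]='a': occ=0, LF[3]=C('a')+0=2+0=2
L[4]='i': occ=0, LF[4]=C('i')+0=5+0=5
L[5]='z': occ=1, LF[5]=C('z')+1=6+1=7
L[6]='g': occ=1, LF[6]=C('g')+1=3+1=4
L[7]='$': occ=0, LF[7]=C('$')+0=0+0=0

Answer: 1 3 6 2 5 7 4 0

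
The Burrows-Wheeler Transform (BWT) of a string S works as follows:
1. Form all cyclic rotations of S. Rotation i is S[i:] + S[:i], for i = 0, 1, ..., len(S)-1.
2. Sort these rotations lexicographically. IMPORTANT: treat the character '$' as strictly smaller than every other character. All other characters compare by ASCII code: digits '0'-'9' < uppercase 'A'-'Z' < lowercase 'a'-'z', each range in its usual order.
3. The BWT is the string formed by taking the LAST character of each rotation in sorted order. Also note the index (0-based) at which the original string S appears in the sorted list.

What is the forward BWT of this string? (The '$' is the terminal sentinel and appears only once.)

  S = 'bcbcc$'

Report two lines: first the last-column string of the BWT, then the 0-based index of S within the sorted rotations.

All 6 rotations (rotation i = S[i:]+S[:i]):
  rot[0] = bcbcc$
  rot[1] = cbcc$b
  rot[2] = bcc$bc
  rot[3] = cc$bcb
  rot[4] = c$bcbc
  rot[5] = $bcbcc
Sorted (with $ < everything):
  sorted[0] = $bcbcc  (last char: 'c')
  sorted[1] = bcbcc$  (last char: '$')
  sorted[2] = bcc$bc  (last char: 'c')
  sorted[3] = c$bcbc  (last char: 'c')
  sorted[4] = cbcc$b  (last char: 'b')
  sorted[5] = cc$bcb  (last char: 'b')
Last column: c$ccbb
Original string S is at sorted index 1

Answer: c$ccbb
1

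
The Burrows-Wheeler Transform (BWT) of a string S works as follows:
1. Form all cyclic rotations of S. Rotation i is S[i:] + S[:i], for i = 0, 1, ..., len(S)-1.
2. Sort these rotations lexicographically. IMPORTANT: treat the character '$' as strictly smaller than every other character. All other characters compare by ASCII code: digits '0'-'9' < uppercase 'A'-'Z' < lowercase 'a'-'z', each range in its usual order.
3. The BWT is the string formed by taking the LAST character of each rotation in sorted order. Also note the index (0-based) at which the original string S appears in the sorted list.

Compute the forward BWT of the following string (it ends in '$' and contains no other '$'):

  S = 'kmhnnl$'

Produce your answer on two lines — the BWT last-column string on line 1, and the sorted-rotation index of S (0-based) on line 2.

Answer: lm$nknh
2

Derivation:
All 7 rotations (rotation i = S[i:]+S[:i]):
  rot[0] = kmhnnl$
  rot[1] = mhnnl$k
  rot[2] = hnnl$km
  rot[3] = nnl$kmh
  rot[4] = nl$kmhn
  rot[5] = l$kmhnn
  rot[6] = $kmhnnl
Sorted (with $ < everything):
  sorted[0] = $kmhnnl  (last char: 'l')
  sorted[1] = hnnl$km  (last char: 'm')
  sorted[2] = kmhnnl$  (last char: '$')
  sorted[3] = l$kmhnn  (last char: 'n')
  sorted[4] = mhnnl$k  (last char: 'k')
  sorted[5] = nl$kmhn  (last char: 'n')
  sorted[6] = nnl$kmh  (last char: 'h')
Last column: lm$nknh
Original string S is at sorted index 2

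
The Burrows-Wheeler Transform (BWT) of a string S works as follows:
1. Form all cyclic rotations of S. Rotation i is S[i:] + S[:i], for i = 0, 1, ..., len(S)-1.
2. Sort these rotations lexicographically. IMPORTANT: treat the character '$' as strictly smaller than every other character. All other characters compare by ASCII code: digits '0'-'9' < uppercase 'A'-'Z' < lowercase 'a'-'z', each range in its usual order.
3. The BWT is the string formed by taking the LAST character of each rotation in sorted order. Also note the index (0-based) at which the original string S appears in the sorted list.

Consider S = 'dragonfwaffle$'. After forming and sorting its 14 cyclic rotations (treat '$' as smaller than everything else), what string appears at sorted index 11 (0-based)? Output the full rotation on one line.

Answer: onfwaffle$drag

Derivation:
All 14 rotations (rotation i = S[i:]+S[:i]):
  rot[0] = dragonfwaffle$
  rot[1] = ragonfwaffle$d
  rot[2] = agonfwaffle$dr
  rot[3] = gonfwaffle$dra
  rot[4] = onfwaffle$drag
  rot[5] = nfwaffle$drago
  rot[6] = fwaffle$dragon
  rot[7] = waffle$dragonf
  rot[8] = affle$dragonfw
  rot[9] = ffle$dragonfwa
  rot[10] = fle$dragonfwaf
  rot[11] = le$dragonfwaff
  rot[12] = e$dragonfwaffl
  rot[13] = $dragonfwaffle
Sorted (with $ < everything):
  sorted[0] = $dragonfwaffle
  sorted[1] = affle$dragonfw
  sorted[2] = agonfwaffle$dr
  sorted[3] = dragonfwaffle$
  sorted[4] = e$dragonfwaffl
  sorted[5] = ffle$dragonfwa
  sorted[6] = fle$dragonfwaf
  sorted[7] = fwaffle$dragon
  sorted[8] = gonfwaffle$dra
  sorted[9] = le$dragonfwaff
  sorted[10] = nfwaffle$drago
  sorted[11] = onfwaffle$drag
  sorted[12] = ragonfwaffle$d
  sorted[13] = waffle$dragonf
sorted[11] = onfwaffle$drag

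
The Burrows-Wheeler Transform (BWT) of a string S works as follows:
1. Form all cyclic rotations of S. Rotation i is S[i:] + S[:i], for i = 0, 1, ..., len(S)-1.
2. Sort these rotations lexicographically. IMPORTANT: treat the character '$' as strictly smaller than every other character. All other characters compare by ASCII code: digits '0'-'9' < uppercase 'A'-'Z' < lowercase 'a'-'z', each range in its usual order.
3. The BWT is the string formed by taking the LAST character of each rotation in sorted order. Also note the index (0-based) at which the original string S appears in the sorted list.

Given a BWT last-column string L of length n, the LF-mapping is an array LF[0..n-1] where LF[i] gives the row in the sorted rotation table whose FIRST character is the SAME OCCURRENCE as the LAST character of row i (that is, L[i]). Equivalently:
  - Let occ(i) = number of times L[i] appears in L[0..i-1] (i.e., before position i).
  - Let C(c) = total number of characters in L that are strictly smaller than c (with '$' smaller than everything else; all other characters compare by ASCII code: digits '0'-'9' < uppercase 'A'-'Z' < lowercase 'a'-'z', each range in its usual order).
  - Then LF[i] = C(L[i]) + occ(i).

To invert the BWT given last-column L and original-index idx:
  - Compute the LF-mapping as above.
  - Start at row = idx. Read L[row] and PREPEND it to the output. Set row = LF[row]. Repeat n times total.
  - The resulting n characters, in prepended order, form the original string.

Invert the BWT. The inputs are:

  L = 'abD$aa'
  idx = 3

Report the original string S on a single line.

LF mapping: 2 5 1 0 3 4
Walk LF starting at row 3, prepending L[row]:
  step 1: row=3, L[3]='$', prepend. Next row=LF[3]=0
  step 2: row=0, L[0]='a', prepend. Next row=LF[0]=2
  step 3: row=2, L[2]='D', prepend. Next row=LF[2]=1
  step 4: row=1, L[1]='b', prepend. Next row=LF[1]=5
  step 5: row=5, L[5]='a', prepend. Next row=LF[5]=4
  step 6: row=4, L[4]='a', prepend. Next row=LF[4]=3
Reversed output: aabDa$

Answer: aabDa$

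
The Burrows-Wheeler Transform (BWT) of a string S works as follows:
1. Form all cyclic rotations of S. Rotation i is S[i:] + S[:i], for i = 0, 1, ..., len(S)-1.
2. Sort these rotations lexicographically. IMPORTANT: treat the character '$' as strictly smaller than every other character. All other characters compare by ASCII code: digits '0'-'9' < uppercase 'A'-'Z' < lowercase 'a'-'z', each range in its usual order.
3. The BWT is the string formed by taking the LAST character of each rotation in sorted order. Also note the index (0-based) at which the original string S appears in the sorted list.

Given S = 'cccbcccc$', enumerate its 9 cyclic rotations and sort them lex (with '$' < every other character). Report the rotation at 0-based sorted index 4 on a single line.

Answer: cc$cccbcc

Derivation:
All 9 rotations (rotation i = S[i:]+S[:i]):
  rot[0] = cccbcccc$
  rot[1] = ccbcccc$c
  rot[2] = cbcccc$cc
  rot[3] = bcccc$ccc
  rot[4] = cccc$cccb
  rot[5] = ccc$cccbc
  rot[6] = cc$cccbcc
  rot[7] = c$cccbccc
  rot[8] = $cccbcccc
Sorted (with $ < everything):
  sorted[0] = $cccbcccc
  sorted[1] = bcccc$ccc
  sorted[2] = c$cccbccc
  sorted[3] = cbcccc$cc
  sorted[4] = cc$cccbcc
  sorted[5] = ccbcccc$c
  sorted[6] = ccc$cccbc
  sorted[7] = cccbcccc$
  sorted[8] = cccc$cccb
sorted[4] = cc$cccbcc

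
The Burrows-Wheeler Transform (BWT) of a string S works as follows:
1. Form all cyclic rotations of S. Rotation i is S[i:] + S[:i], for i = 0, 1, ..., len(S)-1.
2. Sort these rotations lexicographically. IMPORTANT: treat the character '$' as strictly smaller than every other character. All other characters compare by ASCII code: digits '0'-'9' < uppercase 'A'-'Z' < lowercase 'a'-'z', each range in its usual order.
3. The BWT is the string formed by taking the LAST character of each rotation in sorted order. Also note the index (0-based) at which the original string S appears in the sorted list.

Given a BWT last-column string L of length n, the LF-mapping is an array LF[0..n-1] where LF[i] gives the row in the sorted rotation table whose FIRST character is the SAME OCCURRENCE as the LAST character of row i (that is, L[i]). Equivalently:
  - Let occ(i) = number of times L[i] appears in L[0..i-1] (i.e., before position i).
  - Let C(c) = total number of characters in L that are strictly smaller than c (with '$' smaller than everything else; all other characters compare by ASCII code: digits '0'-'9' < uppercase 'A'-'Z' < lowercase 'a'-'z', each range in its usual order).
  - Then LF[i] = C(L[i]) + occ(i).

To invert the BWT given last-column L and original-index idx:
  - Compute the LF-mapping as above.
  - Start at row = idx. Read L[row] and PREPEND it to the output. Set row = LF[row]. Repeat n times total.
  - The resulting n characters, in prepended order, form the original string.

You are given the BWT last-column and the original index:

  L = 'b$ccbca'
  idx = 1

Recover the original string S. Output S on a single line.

Answer: accbcb$

Derivation:
LF mapping: 2 0 4 5 3 6 1
Walk LF starting at row 1, prepending L[row]:
  step 1: row=1, L[1]='$', prepend. Next row=LF[1]=0
  step 2: row=0, L[0]='b', prepend. Next row=LF[0]=2
  step 3: row=2, L[2]='c', prepend. Next row=LF[2]=4
  step 4: row=4, L[4]='b', prepend. Next row=LF[4]=3
  step 5: row=3, L[3]='c', prepend. Next row=LF[3]=5
  step 6: row=5, L[5]='c', prepend. Next row=LF[5]=6
  step 7: row=6, L[6]='a', prepend. Next row=LF[6]=1
Reversed output: accbcb$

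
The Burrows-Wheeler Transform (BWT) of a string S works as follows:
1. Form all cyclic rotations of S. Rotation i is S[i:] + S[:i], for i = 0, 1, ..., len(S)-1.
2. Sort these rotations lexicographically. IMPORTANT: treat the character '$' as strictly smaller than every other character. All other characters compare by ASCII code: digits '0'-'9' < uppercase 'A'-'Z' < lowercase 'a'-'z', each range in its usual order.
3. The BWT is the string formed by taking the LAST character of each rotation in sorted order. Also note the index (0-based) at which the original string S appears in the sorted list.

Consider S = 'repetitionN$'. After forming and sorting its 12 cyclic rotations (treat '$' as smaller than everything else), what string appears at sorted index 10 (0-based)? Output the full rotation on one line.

All 12 rotations (rotation i = S[i:]+S[:i]):
  rot[0] = repetitionN$
  rot[1] = epetitionN$r
  rot[2] = petitionN$re
  rot[3] = etitionN$rep
  rot[4] = titionN$repe
  rot[5] = itionN$repet
  rot[6] = tionN$repeti
  rot[7] = ionN$repetit
  rot[8] = onN$repetiti
  rot[9] = nN$repetitio
  rot[10] = N$repetition
  rot[11] = $repetitionN
Sorted (with $ < everything):
  sorted[0] = $repetitionN
  sorted[1] = N$repetition
  sorted[2] = epetitionN$r
  sorted[3] = etitionN$rep
  sorted[4] = ionN$repetit
  sorted[5] = itionN$repet
  sorted[6] = nN$repetitio
  sorted[7] = onN$repetiti
  sorted[8] = petitionN$re
  sorted[9] = repetitionN$
  sorted[10] = tionN$repeti
  sorted[11] = titionN$repe
sorted[10] = tionN$repeti

Answer: tionN$repeti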